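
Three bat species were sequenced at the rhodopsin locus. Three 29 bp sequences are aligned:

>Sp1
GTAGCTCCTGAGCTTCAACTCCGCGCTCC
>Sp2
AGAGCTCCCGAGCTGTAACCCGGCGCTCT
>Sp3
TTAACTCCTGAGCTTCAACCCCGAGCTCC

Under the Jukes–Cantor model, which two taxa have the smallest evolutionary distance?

Sp1 and Sp3

Sp1–Sp2: 8/29 differ, p = 0.276, d = 0.344.
Sp1–Sp3: 4/29 differ, p = 0.138, d = 0.152.
Sp2–Sp3: 9/29 differ, p = 0.310, d = 0.401.
The smallest distance is between Sp1 and Sp3.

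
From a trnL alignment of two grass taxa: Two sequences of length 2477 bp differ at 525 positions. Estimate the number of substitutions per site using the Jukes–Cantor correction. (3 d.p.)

p = 525/2477 ≈ 0.21195.
d = −(3/4) ln(1 − 4p/3) = −0.75 ln(1 − 0.2826) = −0.75 ln(0.7174)
  = −0.75 × (-0.332122) = 0.249092 substitutions/site.

0.249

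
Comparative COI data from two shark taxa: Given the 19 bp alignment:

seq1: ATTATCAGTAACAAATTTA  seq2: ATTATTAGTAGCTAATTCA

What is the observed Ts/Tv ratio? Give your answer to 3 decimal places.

Transitions are A↔G and C↔T; transversions are all other mismatches.
Transitions: 3. Transversions: 1.
R = 3/1 = 3.000.

3.000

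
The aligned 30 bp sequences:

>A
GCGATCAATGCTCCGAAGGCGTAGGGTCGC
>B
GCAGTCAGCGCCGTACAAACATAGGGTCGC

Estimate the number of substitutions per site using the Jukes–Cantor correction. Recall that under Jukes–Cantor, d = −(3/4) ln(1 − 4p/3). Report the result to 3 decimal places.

0.572

The sequences differ at 12 of 30 sites, so p = 12/30 = 0.4.
d = −(3/4) ln(1 − 4p/3) = −0.75 ln(1 − 0.533333) = −0.75 ln(0.466667)
  = −0.75 × (-0.762139) = 0.571604 substitutions/site.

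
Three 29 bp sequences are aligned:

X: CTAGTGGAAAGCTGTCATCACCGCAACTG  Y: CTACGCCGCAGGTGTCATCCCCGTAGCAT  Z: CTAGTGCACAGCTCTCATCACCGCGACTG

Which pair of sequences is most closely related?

X–Y: 12/29 differ, p = 0.414, d = 0.602.
X–Z: 4/29 differ, p = 0.138, d = 0.152.
Y–Z: 12/29 differ, p = 0.414, d = 0.602.
The smallest distance is between X and Z.

X and Z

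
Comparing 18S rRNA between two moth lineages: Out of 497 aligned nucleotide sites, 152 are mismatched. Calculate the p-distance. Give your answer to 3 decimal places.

p = 152/497 = 0.305835… ≈ 0.306 (to 3 d.p.).

0.306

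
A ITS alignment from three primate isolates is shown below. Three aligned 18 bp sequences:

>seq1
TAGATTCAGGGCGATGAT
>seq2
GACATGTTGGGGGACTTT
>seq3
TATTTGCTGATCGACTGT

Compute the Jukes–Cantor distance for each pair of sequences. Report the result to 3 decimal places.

d(seq1,seq2) = 0.824, d(seq1,seq3) = 0.824, d(seq2,seq3) = 0.673

seq1–seq2: 9/18 sites differ → p = 0.5, d = −0.75 ln(1 − 0.666667) = 0.823960 ≈ 0.824.
seq1–seq3: 9/18 sites differ → p = 0.5, d = −0.75 ln(1 − 0.666667) = 0.823960 ≈ 0.824.
seq2–seq3: 8/18 sites differ → p ≈ 0.444444, d = −0.75 ln(1 − 0.592592) = 0.673455 ≈ 0.673.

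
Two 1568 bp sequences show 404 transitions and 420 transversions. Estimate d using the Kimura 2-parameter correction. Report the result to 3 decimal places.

P = 404/1568 ≈ 0.257653 and Q = 420/1568 ≈ 0.267857.
Under the Kimura two-parameter model, d = −½ ln(1 − 2P − Q) − ¼ ln(1 − 2Q).
1 − 2P − Q = 0.216837, giving −½ ln(0.216837) = 0.764305.
1 − 2Q = 0.464286, giving −¼ ln(0.464286) = 0.191814.
d = 0.764305 + 0.191814 = 0.956119.

0.956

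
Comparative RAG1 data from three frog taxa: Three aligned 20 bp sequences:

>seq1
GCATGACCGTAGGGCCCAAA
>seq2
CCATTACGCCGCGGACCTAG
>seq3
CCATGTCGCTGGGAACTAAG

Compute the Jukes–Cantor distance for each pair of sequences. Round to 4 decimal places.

d(seq1,seq2) = 0.8240, d(seq1,seq3) = 0.6872, d(seq2,seq3) = 0.4715

seq1–seq2: 10/20 sites differ → p = 0.5, d = −0.75 ln(1 − 0.666667) = 0.823960 ≈ 0.8240.
seq1–seq3: 9/20 sites differ → p = 0.45, d = −0.75 ln(1 − 0.6) = 0.687218 ≈ 0.6872.
seq2–seq3: 7/20 sites differ → p = 0.35, d = −0.75 ln(1 − 0.466667) = 0.471457 ≈ 0.4715.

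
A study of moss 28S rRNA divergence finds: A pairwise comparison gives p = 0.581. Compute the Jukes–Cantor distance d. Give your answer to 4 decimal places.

d = −(3/4) ln(1 − 4p/3) = −0.75 ln(1 − 0.774667) = −0.75 ln(0.225333)
  = −0.75 × (-1.490176) = 1.117632 substitutions/site.

1.1176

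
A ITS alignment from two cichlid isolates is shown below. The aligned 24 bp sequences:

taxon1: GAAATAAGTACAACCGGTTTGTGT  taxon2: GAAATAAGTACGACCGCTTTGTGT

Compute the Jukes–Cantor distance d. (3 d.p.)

The sequences differ at 2 of 24 sites (12, 17), so p = 2/24 ≈ 0.083333.
d = −(3/4) ln(1 − 4p/3) = −0.75 ln(1 − 0.111111) = −0.75 ln(0.888889)
  = −0.75 × (-0.117783) = 0.088337 substitutions/site.

0.088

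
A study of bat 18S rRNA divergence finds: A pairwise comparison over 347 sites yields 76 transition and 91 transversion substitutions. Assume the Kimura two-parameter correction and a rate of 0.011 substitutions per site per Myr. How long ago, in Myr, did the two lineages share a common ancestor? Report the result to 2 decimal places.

35.83

P = 76/347 ≈ 0.21902 and Q = 91/347 ≈ 0.262248.
Under the Kimura two-parameter model, d = −½ ln(1 − 2P − Q) − ¼ ln(1 − 2Q).
1 − 2P − Q = 0.299712, giving −½ ln(0.299712) = 0.602467.
1 − 2Q = 0.475504, giving −¼ ln(0.475504) = 0.185845.
d = 0.602467 + 0.185845 = 0.788312.
Under a molecular clock d = 2μt, so t = d/(2μ) = 0.788312 / (2 × 0.011) = 35.83 Myr.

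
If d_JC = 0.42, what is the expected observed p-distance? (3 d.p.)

0.322

p = (3/4)(1 − e^(−4d/3)) = 0.75 × (1 − e^(-0.56)) = 0.75 × (1 − 0.571209) = 0.321593.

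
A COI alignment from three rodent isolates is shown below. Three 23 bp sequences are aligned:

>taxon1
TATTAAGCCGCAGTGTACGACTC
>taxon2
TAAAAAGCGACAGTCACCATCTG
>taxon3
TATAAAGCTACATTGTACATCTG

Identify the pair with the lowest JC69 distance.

taxon1–taxon2: 10/23 differ, p = 0.435, d = 0.650.
taxon1–taxon3: 7/23 differ, p = 0.304, d = 0.390.
taxon2–taxon3: 6/23 differ, p = 0.261, d = 0.321.
The smallest distance is between taxon2 and taxon3.

taxon2 and taxon3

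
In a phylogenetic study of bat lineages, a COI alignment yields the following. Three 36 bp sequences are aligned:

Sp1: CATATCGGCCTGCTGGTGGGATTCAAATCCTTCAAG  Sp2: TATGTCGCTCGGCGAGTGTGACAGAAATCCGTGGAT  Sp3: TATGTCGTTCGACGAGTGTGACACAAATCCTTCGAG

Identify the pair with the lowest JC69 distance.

Sp1–Sp2: 15/36 differ, p = 0.417, d = 0.608.
Sp1–Sp3: 12/36 differ, p = 0.333, d = 0.441.
Sp2–Sp3: 6/36 differ, p = 0.167, d = 0.188.
The smallest distance is between Sp2 and Sp3.

Sp2 and Sp3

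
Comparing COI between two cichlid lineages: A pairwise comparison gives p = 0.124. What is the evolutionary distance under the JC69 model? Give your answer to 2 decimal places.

d = −(3/4) ln(1 − 4p/3) = −0.75 ln(1 − 0.165333) = −0.75 ln(0.834667)
  = −0.75 × (-0.180722) = 0.135542 substitutions/site.

0.14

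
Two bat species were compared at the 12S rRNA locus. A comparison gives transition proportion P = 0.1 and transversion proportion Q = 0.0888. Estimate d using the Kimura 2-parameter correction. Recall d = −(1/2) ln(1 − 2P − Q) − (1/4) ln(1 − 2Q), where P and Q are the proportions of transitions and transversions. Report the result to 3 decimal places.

0.219

Under the Kimura two-parameter model, d = −½ ln(1 − 2P − Q) − ¼ ln(1 − 2Q).
1 − 2P − Q = 0.7112, giving −½ ln(0.7112) = 0.170401.
1 − 2Q = 0.8224, giving −¼ ln(0.8224) = 0.048882.
d = 0.170401 + 0.048882 = 0.219283.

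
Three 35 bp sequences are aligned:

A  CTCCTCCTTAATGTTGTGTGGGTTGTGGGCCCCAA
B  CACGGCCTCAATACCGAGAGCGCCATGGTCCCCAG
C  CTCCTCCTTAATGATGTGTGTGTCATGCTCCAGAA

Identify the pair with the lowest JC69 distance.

A and C

A–B: 15/35 differ, p = 0.429, d = 0.635.
A–C: 8/35 differ, p = 0.229, d = 0.273.
B–C: 15/35 differ, p = 0.429, d = 0.635.
The smallest distance is between A and C.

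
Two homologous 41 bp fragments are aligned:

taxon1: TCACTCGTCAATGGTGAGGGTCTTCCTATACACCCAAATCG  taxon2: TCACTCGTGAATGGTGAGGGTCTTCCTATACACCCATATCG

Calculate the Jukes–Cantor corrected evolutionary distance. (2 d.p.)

The sequences differ at 2 of 41 sites (9, 37), so p = 2/41 ≈ 0.04878.
d = −(3/4) ln(1 − 4p/3) = −0.75 ln(1 − 0.06504) = −0.75 ln(0.93496)
  = −0.75 × (-0.067252) = 0.050439 substitutions/site.

0.05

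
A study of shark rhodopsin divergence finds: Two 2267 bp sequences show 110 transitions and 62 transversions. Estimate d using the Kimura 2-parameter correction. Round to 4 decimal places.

0.0805

P = 110/2267 ≈ 0.048522 and Q = 62/2267 ≈ 0.027349.
Under the Kimura two-parameter model, d = −½ ln(1 − 2P − Q) − ¼ ln(1 − 2Q).
1 − 2P − Q = 0.875607, giving −½ ln(0.875607) = 0.066419.
1 − 2Q = 0.945302, giving −¼ ln(0.945302) = 0.014063.
d = 0.066419 + 0.014063 = 0.080482.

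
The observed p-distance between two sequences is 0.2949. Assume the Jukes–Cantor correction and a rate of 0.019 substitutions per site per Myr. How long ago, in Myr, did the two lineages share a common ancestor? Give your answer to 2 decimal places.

d = −(3/4) ln(1 − 4p/3) = −0.75 ln(1 − 0.3932) = −0.75 ln(0.6068)
  = −0.75 × (-0.499556) = 0.374667 substitutions/site.
Under a molecular clock d = 2μt, so t = d/(2μ) = 0.374667 / (2 × 0.019) = 9.86 Myr.

9.86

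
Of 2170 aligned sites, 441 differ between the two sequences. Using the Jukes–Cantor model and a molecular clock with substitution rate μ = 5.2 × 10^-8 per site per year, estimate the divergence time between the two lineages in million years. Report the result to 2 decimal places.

p = 441/2170 ≈ 0.203226.
d = −(3/4) ln(1 − 4p/3) = −0.75 ln(1 − 0.270968) = −0.75 ln(0.729032)
  = −0.75 × (-0.316038) = 0.237029 substitutions/site.
Under a molecular clock d = 2μt, so t = d/(2μ) = 0.237029 / (2 × 5.2 × 10^-8) = 2.28 million years.

2.28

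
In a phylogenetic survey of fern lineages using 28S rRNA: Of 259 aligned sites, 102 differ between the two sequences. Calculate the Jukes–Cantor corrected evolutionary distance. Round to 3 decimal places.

p = 102/259 ≈ 0.393822.
d = −(3/4) ln(1 − 4p/3) = −0.75 ln(1 − 0.525096) = −0.75 ln(0.474904)
  = −0.75 × (-0.744643) = 0.558482 substitutions/site.

0.558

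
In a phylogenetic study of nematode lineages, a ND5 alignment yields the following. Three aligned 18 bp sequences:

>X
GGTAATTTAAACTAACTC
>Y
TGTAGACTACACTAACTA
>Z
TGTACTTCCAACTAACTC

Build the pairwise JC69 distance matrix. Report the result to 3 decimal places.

d(X,Y) = 0.441, d(X,Z) = 0.264, d(Y,Z) = 0.548

X–Y: 6/18 sites differ → p ≈ 0.333333, d = −0.75 ln(1 − 0.444444) = 0.440839 ≈ 0.441.
X–Z: 4/18 sites differ → p ≈ 0.222222, d = −0.75 ln(1 − 0.296296) = 0.263548 ≈ 0.264.
Y–Z: 7/18 sites differ → p ≈ 0.388889, d = −0.75 ln(1 − 0.518519) = 0.548166 ≈ 0.548.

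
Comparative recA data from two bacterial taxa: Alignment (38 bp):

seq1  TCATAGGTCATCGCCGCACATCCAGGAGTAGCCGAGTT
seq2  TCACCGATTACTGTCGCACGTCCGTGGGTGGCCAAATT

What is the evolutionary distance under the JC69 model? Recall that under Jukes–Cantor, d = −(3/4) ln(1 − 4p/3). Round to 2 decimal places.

0.51

The sequences differ at 14 of 38 sites, so p = 14/38 ≈ 0.368421.
d = −(3/4) ln(1 − 4p/3) = −0.75 ln(1 − 0.491228) = −0.75 ln(0.508772)
  = −0.75 × (-0.675755) = 0.506816 substitutions/site.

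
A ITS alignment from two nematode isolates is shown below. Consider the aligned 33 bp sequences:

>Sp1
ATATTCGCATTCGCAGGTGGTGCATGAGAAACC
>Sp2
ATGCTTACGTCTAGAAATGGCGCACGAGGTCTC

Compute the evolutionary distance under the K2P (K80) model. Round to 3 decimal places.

Of 33 sites, 14 differences are transitions and 3 are transversions, so P = 14/33 ≈ 0.424242 and Q = 3/33 ≈ 0.090909.
Under the Kimura two-parameter model, d = −½ ln(1 − 2P − Q) − ¼ ln(1 − 2Q).
1 − 2P − Q = 0.060607, giving −½ ln(0.060607) = 1.401672.
1 − 2Q = 0.818182, giving −¼ ln(0.818182) = 0.050168.
d = 1.401672 + 0.050168 = 1.451840.

1.452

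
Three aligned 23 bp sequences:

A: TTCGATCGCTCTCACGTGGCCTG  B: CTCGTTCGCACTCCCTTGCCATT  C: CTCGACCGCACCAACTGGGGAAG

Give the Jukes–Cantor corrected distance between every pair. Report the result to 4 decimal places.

A–B: 8/23 sites differ → p ≈ 0.347826, d = −0.75 ln(1 − 0.463768) = 0.467391 ≈ 0.4674.
A–C: 10/23 sites differ → p ≈ 0.434783, d = −0.75 ln(1 − 0.579711) = 0.650110 ≈ 0.6501.
B–C: 10/23 sites differ → p ≈ 0.434783, d = −0.75 ln(1 − 0.579711) = 0.650110 ≈ 0.6501.

d(A,B) = 0.4674, d(A,C) = 0.6501, d(B,C) = 0.6501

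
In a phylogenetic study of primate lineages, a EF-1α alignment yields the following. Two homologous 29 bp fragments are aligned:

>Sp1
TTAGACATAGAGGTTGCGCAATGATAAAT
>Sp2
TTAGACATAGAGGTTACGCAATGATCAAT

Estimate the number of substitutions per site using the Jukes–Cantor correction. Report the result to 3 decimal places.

0.072

The sequences differ at 2 of 29 sites (16, 26), so p = 2/29 ≈ 0.068966.
d = −(3/4) ln(1 − 4p/3) = −0.75 ln(1 − 0.091955) = −0.75 ln(0.908045)
  = −0.75 × (-0.096461) = 0.072346 substitutions/site.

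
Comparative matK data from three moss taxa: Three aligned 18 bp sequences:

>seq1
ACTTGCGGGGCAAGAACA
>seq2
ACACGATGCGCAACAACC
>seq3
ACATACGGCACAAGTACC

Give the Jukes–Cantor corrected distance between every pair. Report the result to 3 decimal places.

d(seq1,seq2) = 0.548, d(seq1,seq3) = 0.441, d(seq2,seq3) = 0.548

seq1–seq2: 7/18 sites differ → p ≈ 0.388889, d = −0.75 ln(1 − 0.518519) = 0.548166 ≈ 0.548.
seq1–seq3: 6/18 sites differ → p ≈ 0.333333, d = −0.75 ln(1 − 0.444444) = 0.440839 ≈ 0.441.
seq2–seq3: 7/18 sites differ → p ≈ 0.388889, d = −0.75 ln(1 − 0.518519) = 0.548166 ≈ 0.548.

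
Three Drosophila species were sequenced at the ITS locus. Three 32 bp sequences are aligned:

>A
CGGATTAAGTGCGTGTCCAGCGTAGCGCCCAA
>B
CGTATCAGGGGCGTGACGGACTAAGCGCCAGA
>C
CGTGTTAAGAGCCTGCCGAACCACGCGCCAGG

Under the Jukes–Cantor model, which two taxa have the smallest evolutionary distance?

B and C

A–B: 12/32 differ, p = 0.375, d = 0.520.
A–C: 13/32 differ, p = 0.406, d = 0.585.
B–C: 10/32 differ, p = 0.313, d = 0.404.
The smallest distance is between B and C.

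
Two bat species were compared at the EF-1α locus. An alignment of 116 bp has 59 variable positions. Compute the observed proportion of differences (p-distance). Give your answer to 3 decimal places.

0.509

p = 59/116 = 0.508620… ≈ 0.509 (to 3 d.p.).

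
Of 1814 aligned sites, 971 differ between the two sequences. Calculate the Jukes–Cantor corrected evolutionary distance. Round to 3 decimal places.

0.938

p = 971/1814 ≈ 0.535281.
d = −(3/4) ln(1 − 4p/3) = −0.75 ln(1 − 0.713708) = −0.75 ln(0.286292)
  = −0.75 × (-1.250743) = 0.938057 substitutions/site.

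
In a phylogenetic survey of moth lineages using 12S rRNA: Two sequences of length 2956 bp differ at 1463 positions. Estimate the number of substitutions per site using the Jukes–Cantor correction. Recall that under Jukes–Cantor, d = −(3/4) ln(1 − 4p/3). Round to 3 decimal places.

0.809

p = 1463/2956 ≈ 0.494926.
d = −(3/4) ln(1 − 4p/3) = −0.75 ln(1 − 0.659901) = −0.75 ln(0.340099)
  = −0.75 × (-1.078519) = 0.808889 substitutions/site.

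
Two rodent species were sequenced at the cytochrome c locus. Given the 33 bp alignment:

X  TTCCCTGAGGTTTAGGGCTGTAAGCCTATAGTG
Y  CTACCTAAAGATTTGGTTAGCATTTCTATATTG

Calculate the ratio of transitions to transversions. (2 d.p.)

Transitions are A↔G and C↔T; transversions are all other mismatches.
Transitions: 6. Transversions: 8.
R = 6/8 = 0.75.

0.75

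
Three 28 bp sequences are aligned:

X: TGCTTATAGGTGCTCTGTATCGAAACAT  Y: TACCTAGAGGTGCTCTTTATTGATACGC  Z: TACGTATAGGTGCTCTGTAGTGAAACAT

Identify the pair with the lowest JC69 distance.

X–Y: 8/28 differ, p = 0.286, d = 0.360.
X–Z: 4/28 differ, p = 0.143, d = 0.158.
Y–Z: 7/28 differ, p = 0.250, d = 0.304.
The smallest distance is between X and Z.

X and Z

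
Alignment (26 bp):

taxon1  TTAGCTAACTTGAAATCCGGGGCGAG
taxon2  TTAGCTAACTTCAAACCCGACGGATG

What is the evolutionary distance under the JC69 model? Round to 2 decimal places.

The sequences differ at 7 of 26 sites (12, 16, 20, 21, 23, 24, 25), so p = 7/26 ≈ 0.269231.
d = −(3/4) ln(1 − 4p/3) = −0.75 ln(1 − 0.358975) = −0.75 ln(0.641025)
  = −0.75 × (-0.444687) = 0.333515 substitutions/site.

0.33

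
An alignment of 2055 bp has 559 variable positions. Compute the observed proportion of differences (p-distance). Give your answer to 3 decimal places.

p = 559/2055 = 0.272019… ≈ 0.272 (to 3 d.p.).

0.272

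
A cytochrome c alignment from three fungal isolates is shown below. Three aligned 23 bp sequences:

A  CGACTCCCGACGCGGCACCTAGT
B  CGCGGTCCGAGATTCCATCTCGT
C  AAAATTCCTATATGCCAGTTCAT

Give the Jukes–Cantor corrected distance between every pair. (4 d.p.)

d(A,B) = 0.7614, d(A,C) = 1.0507, d(B,C) = 0.7614

A–B: 11/23 sites differ → p ≈ 0.478261, d = −0.75 ln(1 − 0.637681) = 0.761423 ≈ 0.7614.
A–C: 13/23 sites differ → p ≈ 0.565217, d = −0.75 ln(1 − 0.753623) = 1.050669 ≈ 1.0507.
B–C: 11/23 sites differ → p ≈ 0.478261, d = −0.75 ln(1 − 0.637681) = 0.761423 ≈ 0.7614.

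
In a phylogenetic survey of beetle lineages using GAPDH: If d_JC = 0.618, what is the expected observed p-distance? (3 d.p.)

p = (3/4)(1 − e^(−4d/3)) = 0.75 × (1 − e^(-0.824)) = 0.75 × (1 − 0.438673) = 0.420995.

0.421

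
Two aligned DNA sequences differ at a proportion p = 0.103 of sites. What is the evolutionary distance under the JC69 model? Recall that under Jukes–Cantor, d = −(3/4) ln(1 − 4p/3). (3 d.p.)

0.111

d = −(3/4) ln(1 − 4p/3) = −0.75 ln(1 − 0.137333) = −0.75 ln(0.862667)
  = −0.75 × (-0.147727) = 0.110795 substitutions/site.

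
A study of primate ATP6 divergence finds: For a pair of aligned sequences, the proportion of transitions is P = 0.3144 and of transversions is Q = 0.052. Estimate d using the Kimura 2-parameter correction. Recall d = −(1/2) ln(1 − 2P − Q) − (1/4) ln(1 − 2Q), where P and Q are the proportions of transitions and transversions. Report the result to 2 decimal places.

Under the Kimura two-parameter model, d = −½ ln(1 − 2P − Q) − ¼ ln(1 − 2Q).
1 − 2P − Q = 0.3192, giving −½ ln(0.3192) = 0.570969.
1 − 2Q = 0.896, giving −¼ ln(0.896) = 0.027454.
d = 0.570969 + 0.027454 = 0.598423.

0.60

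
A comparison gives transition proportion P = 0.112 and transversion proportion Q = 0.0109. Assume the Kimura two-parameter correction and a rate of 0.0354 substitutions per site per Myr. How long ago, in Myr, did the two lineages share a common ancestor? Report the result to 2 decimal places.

Under the Kimura two-parameter model, d = −½ ln(1 − 2P − Q) − ¼ ln(1 − 2Q).
1 − 2P − Q = 0.7651, giving −½ ln(0.7651) = 0.133874.
1 − 2Q = 0.9782, giving −¼ ln(0.9782) = 0.005510.
d = 0.133874 + 0.005510 = 0.139384.
Under a molecular clock d = 2μt, so t = d/(2μ) = 0.139384 / (2 × 0.0354) = 1.97 Myr.

1.97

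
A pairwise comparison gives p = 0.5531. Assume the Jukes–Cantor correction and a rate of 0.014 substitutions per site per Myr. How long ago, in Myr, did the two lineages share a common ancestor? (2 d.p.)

d = −(3/4) ln(1 − 4p/3) = −0.75 ln(1 − 0.737467) = −0.75 ln(0.262533)
  = −0.75 × (-1.337378) = 1.003034 substitutions/site.
Under a molecular clock d = 2μt, so t = d/(2μ) = 1.003034 / (2 × 0.014) = 35.82 Myr.

35.82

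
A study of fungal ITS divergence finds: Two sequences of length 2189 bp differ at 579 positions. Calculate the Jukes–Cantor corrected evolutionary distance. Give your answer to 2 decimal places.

p = 579/2189 ≈ 0.264504.
d = −(3/4) ln(1 − 4p/3) = −0.75 ln(1 − 0.352672) = −0.75 ln(0.647328)
  = −0.75 × (-0.434902) = 0.326177 substitutions/site.

0.33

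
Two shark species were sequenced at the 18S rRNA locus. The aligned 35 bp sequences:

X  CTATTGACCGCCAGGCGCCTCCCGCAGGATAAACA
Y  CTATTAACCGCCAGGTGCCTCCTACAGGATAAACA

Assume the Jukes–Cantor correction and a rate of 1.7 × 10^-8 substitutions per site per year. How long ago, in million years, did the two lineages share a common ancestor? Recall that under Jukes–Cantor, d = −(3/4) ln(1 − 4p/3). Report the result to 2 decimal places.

3.65

The sequences differ at 4 of 35 sites (6, 16, 23, 24), so p = 4/35 ≈ 0.114286.
d = −(3/4) ln(1 − 4p/3) = −0.75 ln(1 − 0.152381) = −0.75 ln(0.847619)
  = −0.75 × (-0.165324) = 0.123993 substitutions/site.
Under a molecular clock d = 2μt, so t = d/(2μ) = 0.123993 / (2 × 1.7 × 10^-8) = 3.65 million years.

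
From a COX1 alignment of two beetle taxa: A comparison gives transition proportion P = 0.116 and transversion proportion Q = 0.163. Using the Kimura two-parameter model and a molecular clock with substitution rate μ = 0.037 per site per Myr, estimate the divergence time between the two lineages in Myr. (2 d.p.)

4.73

Under the Kimura two-parameter model, d = −½ ln(1 − 2P − Q) − ¼ ln(1 − 2Q).
1 − 2P − Q = 0.605, giving −½ ln(0.605) = 0.251263.
1 − 2Q = 0.674, giving −¼ ln(0.674) = 0.098631.
d = 0.251263 + 0.098631 = 0.349894.
Under a molecular clock d = 2μt, so t = d/(2μ) = 0.349894 / (2 × 0.037) = 4.73 Myr.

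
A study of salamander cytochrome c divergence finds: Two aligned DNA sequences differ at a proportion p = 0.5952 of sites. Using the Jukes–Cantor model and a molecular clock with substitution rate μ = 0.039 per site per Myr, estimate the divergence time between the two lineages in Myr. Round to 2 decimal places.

d = −(3/4) ln(1 − 4p/3) = −0.75 ln(1 − 0.7936) = −0.75 ln(0.2064)
  = −0.75 × (-1.577939) = 1.183454 substitutions/site.
Under a molecular clock d = 2μt, so t = d/(2μ) = 1.183454 / (2 × 0.039) = 15.17 Myr.

15.17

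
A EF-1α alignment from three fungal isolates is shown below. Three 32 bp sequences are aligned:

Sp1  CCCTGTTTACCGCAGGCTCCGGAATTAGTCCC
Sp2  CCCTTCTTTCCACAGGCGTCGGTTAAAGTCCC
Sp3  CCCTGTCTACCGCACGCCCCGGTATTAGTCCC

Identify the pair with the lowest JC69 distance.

Sp1–Sp2: 10/32 differ, p = 0.313, d = 0.404.
Sp1–Sp3: 4/32 differ, p = 0.125, d = 0.137.
Sp2–Sp3: 11/32 differ, p = 0.344, d = 0.460.
The smallest distance is between Sp1 and Sp3.

Sp1 and Sp3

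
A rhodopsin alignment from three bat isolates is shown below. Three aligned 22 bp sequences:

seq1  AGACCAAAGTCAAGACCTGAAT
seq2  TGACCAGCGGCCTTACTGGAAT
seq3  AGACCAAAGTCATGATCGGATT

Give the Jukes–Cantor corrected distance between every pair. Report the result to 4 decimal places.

d(seq1,seq2) = 0.5913, d(seq1,seq3) = 0.2082, d(seq2,seq3) = 0.5913

seq1–seq2: 9/22 sites differ → p ≈ 0.409091, d = −0.75 ln(1 − 0.545455) = 0.591344 ≈ 0.5913.
seq1–seq3: 4/22 sites differ → p ≈ 0.181818, d = −0.75 ln(1 − 0.242424) = 0.208224 ≈ 0.2082.
seq2–seq3: 9/22 sites differ → p ≈ 0.409091, d = −0.75 ln(1 − 0.545455) = 0.591344 ≈ 0.5913.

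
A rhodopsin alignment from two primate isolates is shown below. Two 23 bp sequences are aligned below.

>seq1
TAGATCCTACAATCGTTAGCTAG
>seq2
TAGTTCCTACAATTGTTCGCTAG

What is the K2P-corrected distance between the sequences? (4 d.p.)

0.1433

Of 23 sites, 1 differences are transitions and 2 are transversions, so P = 1/23 ≈ 0.043478 and Q = 2/23 ≈ 0.086957.
Under the Kimura two-parameter model, d = −½ ln(1 − 2P − Q) − ¼ ln(1 − 2Q).
1 − 2P − Q = 0.826087, giving −½ ln(0.826087) = 0.095528.
1 − 2Q = 0.826086, giving −¼ ln(0.826086) = 0.047764.
d = 0.095528 + 0.047764 = 0.143292.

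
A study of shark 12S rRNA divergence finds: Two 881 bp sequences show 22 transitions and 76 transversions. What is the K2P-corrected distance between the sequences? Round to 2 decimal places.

P = 22/881 ≈ 0.024972 and Q = 76/881 ≈ 0.086266.
Under the Kimura two-parameter model, d = −½ ln(1 − 2P − Q) − ¼ ln(1 − 2Q).
1 − 2P − Q = 0.86379, giving −½ ln(0.86379) = 0.073213.
1 − 2Q = 0.827468, giving −¼ ln(0.827468) = 0.047346.
d = 0.073213 + 0.047346 = 0.120559.

0.12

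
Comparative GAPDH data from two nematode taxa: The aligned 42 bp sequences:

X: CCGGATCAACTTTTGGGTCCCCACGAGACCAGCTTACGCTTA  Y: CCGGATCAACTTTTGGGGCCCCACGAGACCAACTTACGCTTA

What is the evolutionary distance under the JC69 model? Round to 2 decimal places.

The sequences differ at 2 of 42 sites (18, 32), so p = 2/42 ≈ 0.047619.
d = −(3/4) ln(1 − 4p/3) = −0.75 ln(1 − 0.063492) = −0.75 ln(0.936508)
  = −0.75 × (-0.065597) = 0.049198 substitutions/site.

0.05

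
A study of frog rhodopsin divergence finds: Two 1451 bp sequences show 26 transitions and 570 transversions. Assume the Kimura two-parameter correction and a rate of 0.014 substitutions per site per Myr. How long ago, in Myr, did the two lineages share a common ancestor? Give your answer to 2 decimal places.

23.75

P = 26/1451 ≈ 0.017919 and Q = 570/1451 ≈ 0.392833.
Under the Kimura two-parameter model, d = −½ ln(1 − 2P − Q) − ¼ ln(1 − 2Q).
1 − 2P − Q = 0.571329, giving −½ ln(0.571329) = 0.279895.
1 − 2Q = 0.214334, giving −¼ ln(0.214334) = 0.385055.
d = 0.279895 + 0.385055 = 0.664950.
Under a molecular clock d = 2μt, so t = d/(2μ) = 0.664950 / (2 × 0.014) = 23.75 Myr.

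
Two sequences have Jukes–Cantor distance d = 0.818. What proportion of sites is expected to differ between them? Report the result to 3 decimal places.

p = (3/4)(1 − e^(−4d/3)) = 0.75 × (1 − e^(-1.090667)) = 0.75 × (1 − 0.335992) = 0.498006.

0.498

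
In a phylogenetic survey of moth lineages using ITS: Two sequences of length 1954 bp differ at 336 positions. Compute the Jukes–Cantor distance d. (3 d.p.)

p = 336/1954 ≈ 0.171955.
d = −(3/4) ln(1 − 4p/3) = −0.75 ln(1 − 0.229273) = −0.75 ln(0.770727)
  = −0.75 × (-0.260421) = 0.195316 substitutions/site.

0.195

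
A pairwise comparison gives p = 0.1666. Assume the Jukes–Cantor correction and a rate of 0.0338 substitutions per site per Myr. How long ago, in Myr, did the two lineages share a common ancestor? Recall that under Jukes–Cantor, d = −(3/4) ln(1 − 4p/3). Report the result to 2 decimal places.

2.79

d = −(3/4) ln(1 − 4p/3) = −0.75 ln(1 − 0.222133) = −0.75 ln(0.777867)
  = −0.75 × (-0.251200) = 0.188400 substitutions/site.
Under a molecular clock d = 2μt, so t = d/(2μ) = 0.188400 / (2 × 0.0338) = 2.79 Myr.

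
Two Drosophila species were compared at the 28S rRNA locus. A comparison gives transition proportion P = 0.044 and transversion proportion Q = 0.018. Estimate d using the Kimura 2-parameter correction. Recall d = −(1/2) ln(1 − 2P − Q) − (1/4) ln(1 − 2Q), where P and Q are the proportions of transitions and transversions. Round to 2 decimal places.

0.07

Under the Kimura two-parameter model, d = −½ ln(1 − 2P − Q) − ¼ ln(1 − 2Q).
1 − 2P − Q = 0.894, giving −½ ln(0.894) = 0.056025.
1 − 2Q = 0.964, giving −¼ ln(0.964) = 0.009166.
d = 0.056025 + 0.009166 = 0.065191.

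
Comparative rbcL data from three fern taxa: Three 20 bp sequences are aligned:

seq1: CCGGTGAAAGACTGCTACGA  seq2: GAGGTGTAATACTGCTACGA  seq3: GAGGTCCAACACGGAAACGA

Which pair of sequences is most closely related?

seq1–seq2: 4/20 differ, p = 0.200, d = 0.233.
seq1–seq3: 8/20 differ, p = 0.400, d = 0.572.
seq2–seq3: 6/20 differ, p = 0.300, d = 0.383.
The smallest distance is between seq1 and seq2.

seq1 and seq2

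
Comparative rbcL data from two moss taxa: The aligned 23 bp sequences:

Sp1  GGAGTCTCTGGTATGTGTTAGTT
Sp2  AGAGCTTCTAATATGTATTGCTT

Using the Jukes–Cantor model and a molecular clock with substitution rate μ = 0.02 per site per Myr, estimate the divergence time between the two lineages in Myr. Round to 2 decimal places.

11.68

The sequences differ at 8 of 23 sites (1, 5, 6, 10, 11, 17, 20, 21), so p = 8/23 ≈ 0.347826.
d = −(3/4) ln(1 − 4p/3) = −0.75 ln(1 − 0.463768) = −0.75 ln(0.536232)
  = −0.75 × (-0.623188) = 0.467391 substitutions/site.
Under a molecular clock d = 2μt, so t = d/(2μ) = 0.467391 / (2 × 0.02) = 11.68 Myr.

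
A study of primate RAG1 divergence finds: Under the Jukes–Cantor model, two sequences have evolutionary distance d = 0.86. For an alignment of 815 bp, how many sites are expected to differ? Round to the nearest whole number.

417

Invert JC69: p = (3/4)(1 − e^(−4d/3)) = 0.75 × (1 − e^(-1.146667)) = 0.75 × (1 − 0.317694) = 0.511730.
Expected differing sites = pL ≈ 0.511730 × 815 = 417.05995 ≈ 417.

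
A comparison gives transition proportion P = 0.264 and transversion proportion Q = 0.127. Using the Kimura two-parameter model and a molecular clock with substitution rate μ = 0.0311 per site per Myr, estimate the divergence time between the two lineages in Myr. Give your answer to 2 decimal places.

9.73

Under the Kimura two-parameter model, d = −½ ln(1 − 2P − Q) − ¼ ln(1 − 2Q).
1 − 2P − Q = 0.345, giving −½ ln(0.345) = 0.532105.
1 − 2Q = 0.746, giving −¼ ln(0.746) = 0.073257.
d = 0.532105 + 0.073257 = 0.605362.
Under a molecular clock d = 2μt, so t = d/(2μ) = 0.605362 / (2 × 0.0311) = 9.73 Myr.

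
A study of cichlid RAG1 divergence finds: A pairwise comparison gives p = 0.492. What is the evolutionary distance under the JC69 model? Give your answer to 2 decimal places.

0.80

d = −(3/4) ln(1 − 4p/3) = −0.75 ln(1 − 0.656) = −0.75 ln(0.344)
  = −0.75 × (-1.067114) = 0.800336 substitutions/site.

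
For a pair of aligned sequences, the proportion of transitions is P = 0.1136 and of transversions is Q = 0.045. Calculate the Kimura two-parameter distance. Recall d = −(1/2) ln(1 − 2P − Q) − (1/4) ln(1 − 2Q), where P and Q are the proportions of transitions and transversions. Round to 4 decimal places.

0.1824

Under the Kimura two-parameter model, d = −½ ln(1 − 2P − Q) − ¼ ln(1 − 2Q).
1 − 2P − Q = 0.7278, giving −½ ln(0.7278) = 0.158864.
1 − 2Q = 0.91, giving −¼ ln(0.91) = 0.023578.
d = 0.158864 + 0.023578 = 0.182442.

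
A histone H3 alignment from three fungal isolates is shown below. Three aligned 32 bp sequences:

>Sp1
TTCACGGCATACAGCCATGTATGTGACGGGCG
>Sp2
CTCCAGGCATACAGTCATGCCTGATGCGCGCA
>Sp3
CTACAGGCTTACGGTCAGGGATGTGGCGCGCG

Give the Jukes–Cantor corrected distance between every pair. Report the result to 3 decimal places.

Sp1–Sp2: 11/32 sites differ → p = 0.34375, d = −0.75 ln(1 − 0.458333) = 0.459828 ≈ 0.460.
Sp1–Sp3: 11/32 sites differ → p = 0.34375, d = −0.75 ln(1 − 0.458333) = 0.459828 ≈ 0.460.
Sp2–Sp3: 9/32 sites differ → p = 0.28125, d = −0.75 ln(1 − 0.375) = 0.352503 ≈ 0.353.

d(Sp1,Sp2) = 0.460, d(Sp1,Sp3) = 0.460, d(Sp2,Sp3) = 0.353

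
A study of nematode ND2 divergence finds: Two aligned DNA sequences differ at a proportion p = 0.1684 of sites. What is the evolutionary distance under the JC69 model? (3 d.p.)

0.191

d = −(3/4) ln(1 − 4p/3) = −0.75 ln(1 − 0.224533) = −0.75 ln(0.775467)
  = −0.75 × (-0.254290) = 0.190718 substitutions/site.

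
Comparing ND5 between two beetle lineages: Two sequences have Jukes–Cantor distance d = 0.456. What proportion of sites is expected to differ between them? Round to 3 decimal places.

p = (3/4)(1 − e^(−4d/3)) = 0.75 × (1 − e^(-0.608)) = 0.75 × (1 − 0.544439) = 0.341671.

0.342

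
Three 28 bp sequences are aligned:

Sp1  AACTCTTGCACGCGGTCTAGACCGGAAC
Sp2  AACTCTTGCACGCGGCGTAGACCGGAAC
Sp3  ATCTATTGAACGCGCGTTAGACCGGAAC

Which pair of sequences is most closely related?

Sp1 and Sp2

Sp1–Sp2: 2/28 differ, p = 0.071, d = 0.075.
Sp1–Sp3: 6/28 differ, p = 0.214, d = 0.252.
Sp2–Sp3: 6/28 differ, p = 0.214, d = 0.252.
The smallest distance is between Sp1 and Sp2.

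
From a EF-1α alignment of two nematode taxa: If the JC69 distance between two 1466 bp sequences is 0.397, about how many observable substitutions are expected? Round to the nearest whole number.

452

Invert JC69: p = (3/4)(1 − e^(−4d/3)) = 0.75 × (1 − e^(-0.529333)) = 0.75 × (1 − 0.588998) = 0.308252.
Expected differing sites = pL ≈ 0.308252 × 1466 = 451.897432 ≈ 452.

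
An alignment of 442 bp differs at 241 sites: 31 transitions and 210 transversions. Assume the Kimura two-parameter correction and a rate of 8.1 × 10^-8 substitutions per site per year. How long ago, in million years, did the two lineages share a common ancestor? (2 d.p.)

7.58

P = 31/442 ≈ 0.070136 and Q = 210/442 ≈ 0.475113.
Under the Kimura two-parameter model, d = −½ ln(1 − 2P − Q) − ¼ ln(1 − 2Q).
1 − 2P − Q = 0.384615, giving −½ ln(0.384615) = 0.477756.
1 − 2Q = 0.049774, giving −¼ ln(0.049774) = 0.750066.
d = 0.477756 + 0.750066 = 1.227822.
Under a molecular clock d = 2μt, so t = d/(2μ) = 1.227822 / (2 × 8.1 × 10^-8) = 7.58 million years.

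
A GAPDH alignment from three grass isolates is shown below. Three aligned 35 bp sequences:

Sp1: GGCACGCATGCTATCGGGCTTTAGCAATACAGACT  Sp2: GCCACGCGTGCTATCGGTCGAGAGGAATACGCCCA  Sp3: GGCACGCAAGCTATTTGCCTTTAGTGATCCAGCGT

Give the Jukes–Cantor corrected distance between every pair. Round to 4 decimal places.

Sp1–Sp2: 11/35 sites differ → p ≈ 0.314286, d = −0.75 ln(1 − 0.419048) = 0.407315 ≈ 0.4073.
Sp1–Sp3: 9/35 sites differ → p ≈ 0.257143, d = −0.75 ln(1 − 0.342857) = 0.314890 ≈ 0.3149.
Sp2–Sp3: 16/35 sites differ → p ≈ 0.457143, d = −0.75 ln(1 − 0.609524) = 0.705292 ≈ 0.7053.

d(Sp1,Sp2) = 0.4073, d(Sp1,Sp3) = 0.3149, d(Sp2,Sp3) = 0.7053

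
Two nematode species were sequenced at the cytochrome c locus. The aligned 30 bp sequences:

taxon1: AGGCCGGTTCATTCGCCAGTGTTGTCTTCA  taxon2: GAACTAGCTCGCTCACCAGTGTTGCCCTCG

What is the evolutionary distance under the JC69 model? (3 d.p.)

The sequences differ at 12 of 30 sites, so p = 12/30 = 0.4.
d = −(3/4) ln(1 − 4p/3) = −0.75 ln(1 − 0.533333) = −0.75 ln(0.466667)
  = −0.75 × (-0.762139) = 0.571604 substitutions/site.

0.572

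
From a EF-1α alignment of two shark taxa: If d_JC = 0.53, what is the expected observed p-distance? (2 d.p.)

0.38

p = (3/4)(1 − e^(−4d/3)) = 0.75 × (1 − e^(-0.706667)) = 0.75 × (1 − 0.493286) = 0.380036.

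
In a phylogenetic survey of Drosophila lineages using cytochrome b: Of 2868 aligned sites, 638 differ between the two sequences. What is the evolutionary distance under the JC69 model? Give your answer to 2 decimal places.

0.26

p = 638/2868 ≈ 0.222455.
d = −(3/4) ln(1 − 4p/3) = −0.75 ln(1 − 0.296607) = −0.75 ln(0.703393)
  = −0.75 × (-0.351840) = 0.263880 substitutions/site.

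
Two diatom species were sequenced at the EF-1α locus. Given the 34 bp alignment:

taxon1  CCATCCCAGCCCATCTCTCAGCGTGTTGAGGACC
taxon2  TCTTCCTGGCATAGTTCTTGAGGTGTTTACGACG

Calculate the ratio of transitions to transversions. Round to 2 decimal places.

Transitions are A↔G and C↔T; transversions are all other mismatches.
Transitions: 8. Transversions: 7.
R = 8/7 = 1.142857… ≈ 1.14 (to 2 d.p.).

1.14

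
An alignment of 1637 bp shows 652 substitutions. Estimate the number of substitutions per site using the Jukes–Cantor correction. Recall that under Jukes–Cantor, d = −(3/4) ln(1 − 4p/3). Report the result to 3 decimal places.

p = 652/1637 ≈ 0.39829.
d = −(3/4) ln(1 − 4p/3) = −0.75 ln(1 − 0.531053) = −0.75 ln(0.468947)
  = −0.75 × (-0.757266) = 0.567950 substitutions/site.

0.568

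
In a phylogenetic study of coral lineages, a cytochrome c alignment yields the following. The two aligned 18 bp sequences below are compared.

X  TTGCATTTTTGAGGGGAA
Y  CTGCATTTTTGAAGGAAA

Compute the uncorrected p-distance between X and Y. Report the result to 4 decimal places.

0.1667

The sequences differ at 3 of 18 positions (sites 1, 13, 16).
p = 3/18 = 0.166666… ≈ 0.1667 (to 4 d.p.).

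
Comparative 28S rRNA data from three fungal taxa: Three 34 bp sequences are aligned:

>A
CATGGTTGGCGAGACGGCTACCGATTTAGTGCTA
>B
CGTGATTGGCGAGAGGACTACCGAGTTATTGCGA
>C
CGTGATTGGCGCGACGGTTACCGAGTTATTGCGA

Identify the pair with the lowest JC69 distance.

B and C

A–B: 7/34 differ, p = 0.206, d = 0.241.
A–C: 7/34 differ, p = 0.206, d = 0.241.
B–C: 4/34 differ, p = 0.118, d = 0.128.
The smallest distance is between B and C.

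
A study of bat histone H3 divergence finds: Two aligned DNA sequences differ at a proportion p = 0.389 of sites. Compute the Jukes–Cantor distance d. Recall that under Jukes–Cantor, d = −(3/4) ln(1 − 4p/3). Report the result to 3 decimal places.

d = −(3/4) ln(1 − 4p/3) = −0.75 ln(1 − 0.518667) = −0.75 ln(0.481333)
  = −0.75 × (-0.731196) = 0.548397 substitutions/site.

0.548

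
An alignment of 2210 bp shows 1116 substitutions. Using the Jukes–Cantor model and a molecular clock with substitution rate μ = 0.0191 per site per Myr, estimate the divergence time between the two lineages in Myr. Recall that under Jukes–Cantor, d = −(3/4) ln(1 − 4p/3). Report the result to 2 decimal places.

21.96

p = 1116/2210 ≈ 0.504977.
d = −(3/4) ln(1 − 4p/3) = −0.75 ln(1 − 0.673303) = −0.75 ln(0.326697)
  = −0.75 × (-1.118722) = 0.839042 substitutions/site.
Under a molecular clock d = 2μt, so t = d/(2μ) = 0.839042 / (2 × 0.0191) = 21.96 Myr.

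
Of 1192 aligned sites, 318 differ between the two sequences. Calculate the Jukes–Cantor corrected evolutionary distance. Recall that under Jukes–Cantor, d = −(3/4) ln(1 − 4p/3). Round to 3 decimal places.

0.330

p = 318/1192 ≈ 0.266779.
d = −(3/4) ln(1 − 4p/3) = −0.75 ln(1 − 0.355705) = −0.75 ln(0.644295)
  = −0.75 × (-0.439599) = 0.329699 substitutions/site.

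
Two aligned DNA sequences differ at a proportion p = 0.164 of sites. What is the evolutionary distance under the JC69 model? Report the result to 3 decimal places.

0.185

d = −(3/4) ln(1 − 4p/3) = −0.75 ln(1 − 0.218667) = −0.75 ln(0.781333)
  = −0.75 × (-0.246754) = 0.185066 substitutions/site.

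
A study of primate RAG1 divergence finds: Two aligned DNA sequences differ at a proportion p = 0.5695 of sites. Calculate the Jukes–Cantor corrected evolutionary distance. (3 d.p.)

d = −(3/4) ln(1 − 4p/3) = −0.75 ln(1 − 0.759333) = −0.75 ln(0.240667)
  = −0.75 × (-1.424341) = 1.068256 substitutions/site.

1.068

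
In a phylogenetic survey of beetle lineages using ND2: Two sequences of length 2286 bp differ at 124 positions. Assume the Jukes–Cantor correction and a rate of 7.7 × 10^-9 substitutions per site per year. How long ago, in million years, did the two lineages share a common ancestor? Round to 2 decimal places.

p = 124/2286 ≈ 0.054243.
d = −(3/4) ln(1 − 4p/3) = −0.75 ln(1 − 0.072324) = −0.75 ln(0.927676)
  = −0.75 × (-0.075073) = 0.056305 substitutions/site.
Under a molecular clock d = 2μt, so t = d/(2μ) = 0.056305 / (2 × 7.7 × 10^-9) = 3.66 million years.

3.66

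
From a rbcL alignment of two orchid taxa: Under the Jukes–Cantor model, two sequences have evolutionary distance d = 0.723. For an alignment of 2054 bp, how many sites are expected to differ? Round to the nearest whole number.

953

Invert JC69: p = (3/4)(1 − e^(−4d/3)) = 0.75 × (1 − e^(-0.964)) = 0.75 × (1 − 0.381364) = 0.463977.
Expected differing sites = pL ≈ 0.463977 × 2054 = 953.008758 ≈ 953.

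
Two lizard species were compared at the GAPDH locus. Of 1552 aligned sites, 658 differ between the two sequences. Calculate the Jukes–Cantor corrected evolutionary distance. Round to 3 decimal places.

p = 658/1552 ≈ 0.423969.
d = −(3/4) ln(1 − 4p/3) = −0.75 ln(1 − 0.565292) = −0.75 ln(0.434708)
  = −0.75 × (-0.833081) = 0.624811 substitutions/site.

0.625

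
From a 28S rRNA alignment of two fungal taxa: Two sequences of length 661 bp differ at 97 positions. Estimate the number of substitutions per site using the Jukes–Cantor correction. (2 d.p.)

0.16

p = 97/661 ≈ 0.146747.
d = −(3/4) ln(1 − 4p/3) = −0.75 ln(1 − 0.195663) = −0.75 ln(0.804337)
  = −0.75 × (-0.217737) = 0.163303 substitutions/site.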